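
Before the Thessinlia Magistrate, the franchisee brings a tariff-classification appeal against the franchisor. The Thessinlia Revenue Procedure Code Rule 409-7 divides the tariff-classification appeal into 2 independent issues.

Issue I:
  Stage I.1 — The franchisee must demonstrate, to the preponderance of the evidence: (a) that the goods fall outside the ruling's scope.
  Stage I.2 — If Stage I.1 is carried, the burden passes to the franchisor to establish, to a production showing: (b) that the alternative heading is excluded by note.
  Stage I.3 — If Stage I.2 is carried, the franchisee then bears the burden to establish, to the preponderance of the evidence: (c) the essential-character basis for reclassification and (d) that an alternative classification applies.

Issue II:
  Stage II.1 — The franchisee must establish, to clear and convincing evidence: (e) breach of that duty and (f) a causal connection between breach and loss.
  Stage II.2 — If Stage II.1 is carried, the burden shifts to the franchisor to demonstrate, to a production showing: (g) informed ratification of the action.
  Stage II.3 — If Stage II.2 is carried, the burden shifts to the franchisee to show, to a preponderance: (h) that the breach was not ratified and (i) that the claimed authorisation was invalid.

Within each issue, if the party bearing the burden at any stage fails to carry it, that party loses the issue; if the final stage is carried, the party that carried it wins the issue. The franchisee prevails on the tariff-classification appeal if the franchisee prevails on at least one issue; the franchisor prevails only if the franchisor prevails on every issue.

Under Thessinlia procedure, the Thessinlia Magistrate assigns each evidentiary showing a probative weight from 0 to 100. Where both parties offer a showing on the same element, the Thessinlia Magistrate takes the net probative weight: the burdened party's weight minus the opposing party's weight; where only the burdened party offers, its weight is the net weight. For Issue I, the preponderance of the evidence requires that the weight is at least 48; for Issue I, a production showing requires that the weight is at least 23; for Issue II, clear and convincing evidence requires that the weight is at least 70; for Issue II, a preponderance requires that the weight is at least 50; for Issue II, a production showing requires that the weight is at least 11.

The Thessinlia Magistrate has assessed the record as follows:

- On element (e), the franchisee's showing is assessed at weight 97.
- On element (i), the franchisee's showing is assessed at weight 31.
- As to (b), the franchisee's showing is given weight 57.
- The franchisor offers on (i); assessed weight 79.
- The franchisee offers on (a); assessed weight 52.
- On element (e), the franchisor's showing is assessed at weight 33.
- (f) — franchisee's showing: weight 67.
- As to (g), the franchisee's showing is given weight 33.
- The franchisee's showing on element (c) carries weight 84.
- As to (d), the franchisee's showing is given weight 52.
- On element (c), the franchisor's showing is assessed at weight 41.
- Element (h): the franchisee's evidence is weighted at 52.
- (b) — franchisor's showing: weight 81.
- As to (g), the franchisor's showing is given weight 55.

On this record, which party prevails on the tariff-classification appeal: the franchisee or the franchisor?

— Issue I —
Stage I.1 — burden on franchisee; standard: the preponderance of the evidence (weight is at least 48).
    (a): 52 ≥ 48 [met]
  The franchisee carries Stage I.1; the franchisor now bears the burden.
Stage I.2 — burden on franchisor; standard: a production showing (weight is at least 23).
    (b): 81 − 57 = 24 ≥ 23 [met]
  The franchisor carries Stage I.2; the franchisee now bears the burden.
Stage I.3 — burden on franchisee; standard: the preponderance of the evidence (weight is at least 48).
    (c): 84 − 41 = 43 < 48 [not met]
    (d): 52 ≥ 48 [met]
  Stage I.3 not carried; the franchisee fails its burden.
The analysis ends at Stage I.3; the franchisor prevails on this issue.
— Issue II —
Stage II.1 — burden on franchisee; standard: clear and convincing evidence (weight is at least 70).
    (e): 97 − 33 = 64 < 70 [not met]
    (f): 67 < 70 [not met]
  The franchisee does not carry Stage II.1.
The analysis ends at Stage II.1; the franchisor prevails on this issue.
Per-issue: Issue I → franchisor; Issue II → franchisor. The franchisee must prevail on at least one issue; overall, the franchisor prevails.

franchisor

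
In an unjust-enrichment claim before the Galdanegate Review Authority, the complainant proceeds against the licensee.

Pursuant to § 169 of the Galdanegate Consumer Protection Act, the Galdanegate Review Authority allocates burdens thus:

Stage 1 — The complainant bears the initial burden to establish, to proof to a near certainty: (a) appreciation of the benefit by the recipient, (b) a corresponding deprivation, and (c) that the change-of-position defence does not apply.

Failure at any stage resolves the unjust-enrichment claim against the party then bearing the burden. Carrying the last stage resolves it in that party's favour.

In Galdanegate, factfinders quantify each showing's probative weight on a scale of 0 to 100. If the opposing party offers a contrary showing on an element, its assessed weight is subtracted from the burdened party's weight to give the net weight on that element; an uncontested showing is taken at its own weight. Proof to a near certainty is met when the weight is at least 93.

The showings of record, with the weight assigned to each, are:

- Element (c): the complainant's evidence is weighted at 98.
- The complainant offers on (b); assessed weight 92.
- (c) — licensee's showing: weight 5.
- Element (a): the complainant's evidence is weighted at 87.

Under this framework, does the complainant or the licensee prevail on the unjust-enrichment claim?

licensee

At Stage 1 the complainant must meet proof to a near certainty (weight is at least 93): on (a) the weight is 87, which does not reach 93, so (a) does not meet the standard; on (b) the weight is 92, < 93, so (b) does not meet the standard; on (c) the weight is 98 less the opposing 5 gives net 93, which does reach 93, so (c) meets the standard.
  The complainant does not carry Stage 1.
The analysis ends at Stage 1; the licensee prevails.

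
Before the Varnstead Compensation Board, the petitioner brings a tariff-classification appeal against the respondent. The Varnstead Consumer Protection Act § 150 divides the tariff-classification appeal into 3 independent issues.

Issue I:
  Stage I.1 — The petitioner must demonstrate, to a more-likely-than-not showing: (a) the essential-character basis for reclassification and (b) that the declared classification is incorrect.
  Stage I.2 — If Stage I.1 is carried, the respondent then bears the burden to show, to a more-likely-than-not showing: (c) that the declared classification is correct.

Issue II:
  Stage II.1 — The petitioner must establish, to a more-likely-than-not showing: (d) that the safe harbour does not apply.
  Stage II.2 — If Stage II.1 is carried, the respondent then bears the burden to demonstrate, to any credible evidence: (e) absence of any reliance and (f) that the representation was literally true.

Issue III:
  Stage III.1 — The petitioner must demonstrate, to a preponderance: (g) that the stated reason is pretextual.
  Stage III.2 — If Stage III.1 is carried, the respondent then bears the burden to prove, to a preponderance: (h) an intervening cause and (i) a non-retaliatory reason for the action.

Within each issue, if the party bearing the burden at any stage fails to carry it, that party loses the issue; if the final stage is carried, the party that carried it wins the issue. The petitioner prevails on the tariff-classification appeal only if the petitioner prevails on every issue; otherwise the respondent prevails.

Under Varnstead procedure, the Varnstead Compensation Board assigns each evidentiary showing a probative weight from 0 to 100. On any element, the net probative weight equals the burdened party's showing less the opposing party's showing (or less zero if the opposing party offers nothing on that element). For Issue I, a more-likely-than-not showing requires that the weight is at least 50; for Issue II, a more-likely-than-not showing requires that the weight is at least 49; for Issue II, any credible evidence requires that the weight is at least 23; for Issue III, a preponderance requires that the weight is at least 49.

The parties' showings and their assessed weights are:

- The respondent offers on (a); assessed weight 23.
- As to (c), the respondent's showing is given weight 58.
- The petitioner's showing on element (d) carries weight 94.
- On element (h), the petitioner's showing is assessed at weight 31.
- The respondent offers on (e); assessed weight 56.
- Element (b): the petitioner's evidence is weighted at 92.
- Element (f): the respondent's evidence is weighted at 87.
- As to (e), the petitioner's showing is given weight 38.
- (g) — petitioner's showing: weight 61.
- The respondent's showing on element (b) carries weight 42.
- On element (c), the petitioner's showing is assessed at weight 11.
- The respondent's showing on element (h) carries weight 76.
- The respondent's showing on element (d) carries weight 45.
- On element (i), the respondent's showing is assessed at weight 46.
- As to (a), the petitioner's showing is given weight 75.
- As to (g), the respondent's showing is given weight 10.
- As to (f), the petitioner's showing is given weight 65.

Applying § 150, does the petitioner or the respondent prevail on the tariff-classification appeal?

petitioner

— Issue I —
Stage I.1 — burden on petitioner; standard: a more-likely-than-not showing (weight is at least 50).
    (a): 75 − 23 = 52 ≥ 50 [met]
    (b): 92 − 42 = 50 ≥ 50 [met]
  Stage I.1 carried; the burden shifts to the respondent.
Stage I.2 — burden on respondent; standard: a more-likely-than-not showing (weight is at least 50).
    (c): 58 − 11 = 47 < 50 [not met]
  The respondent does not carry Stage I.2.
The analysis ends at Stage I.2; the petitioner prevails on this issue.
— Issue II —
Stage II.1 (petitioner, a more-likely-than-not showing, weight is at least 49): (d) net 94−45=49 ≥ 49 — meets.
  Stage II.1 carried; the burden shifts to the respondent.
Stage II.2 (respondent, any credible evidence, weight is at least 23): (e) net 56−38=18 < 23 — fails; (f) net 87−65=22 < 23 — fails.
  Stage II.2 not carried; the respondent fails its burden.
So the petitioner prevails on this issue.
— Issue III —
Stage III.1 (petitioner, a preponderance, weight is at least 49): (g) net 61−10=51 ≥ 49 — meets.
  All elements met. The burden passes to the respondent.
Stage III.2 (respondent, a preponderance, weight is at least 49): (h) net 76−31=45 < 49 — fails; (i) 46 < 49 — fails.
  The respondent does not carry Stage III.2.
So the petitioner prevails on this issue.
Per-issue: Issue I → petitioner; Issue II → petitioner; Issue III → petitioner. The petitioner must prevail on every issue; overall, the petitioner prevails.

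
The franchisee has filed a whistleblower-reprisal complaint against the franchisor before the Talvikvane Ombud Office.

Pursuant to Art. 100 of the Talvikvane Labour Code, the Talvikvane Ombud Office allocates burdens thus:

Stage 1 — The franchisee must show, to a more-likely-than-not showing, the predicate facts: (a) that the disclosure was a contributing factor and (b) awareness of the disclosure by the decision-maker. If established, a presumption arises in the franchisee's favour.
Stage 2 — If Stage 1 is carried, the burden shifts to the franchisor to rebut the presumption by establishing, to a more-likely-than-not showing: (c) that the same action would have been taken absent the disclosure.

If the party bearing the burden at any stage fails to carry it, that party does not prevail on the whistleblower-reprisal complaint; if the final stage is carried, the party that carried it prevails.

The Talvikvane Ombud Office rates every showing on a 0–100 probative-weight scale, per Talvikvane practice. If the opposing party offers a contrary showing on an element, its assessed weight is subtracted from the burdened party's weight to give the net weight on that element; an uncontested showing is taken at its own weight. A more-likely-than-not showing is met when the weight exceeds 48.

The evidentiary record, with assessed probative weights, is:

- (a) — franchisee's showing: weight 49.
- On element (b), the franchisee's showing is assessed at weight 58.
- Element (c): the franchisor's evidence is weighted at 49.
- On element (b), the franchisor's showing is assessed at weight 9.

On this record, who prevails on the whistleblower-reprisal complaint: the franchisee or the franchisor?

franchisor

Stage 1 — burden on franchisee; standard: a more-likely-than-not showing (weight exceeds 48).
    (a): 49 > 48 [met]
    (b): 58 − 9 = 49 > 48 [met]
  Stage 1 carried; the burden shifts to the franchisor.
Stage 2 — burden on franchisor; standard: a more-likely-than-not showing (weight exceeds 48).
    (c): 49 > 48 [met]
  The franchisor carries the last stage.
All stages carried — the franchisor prevails.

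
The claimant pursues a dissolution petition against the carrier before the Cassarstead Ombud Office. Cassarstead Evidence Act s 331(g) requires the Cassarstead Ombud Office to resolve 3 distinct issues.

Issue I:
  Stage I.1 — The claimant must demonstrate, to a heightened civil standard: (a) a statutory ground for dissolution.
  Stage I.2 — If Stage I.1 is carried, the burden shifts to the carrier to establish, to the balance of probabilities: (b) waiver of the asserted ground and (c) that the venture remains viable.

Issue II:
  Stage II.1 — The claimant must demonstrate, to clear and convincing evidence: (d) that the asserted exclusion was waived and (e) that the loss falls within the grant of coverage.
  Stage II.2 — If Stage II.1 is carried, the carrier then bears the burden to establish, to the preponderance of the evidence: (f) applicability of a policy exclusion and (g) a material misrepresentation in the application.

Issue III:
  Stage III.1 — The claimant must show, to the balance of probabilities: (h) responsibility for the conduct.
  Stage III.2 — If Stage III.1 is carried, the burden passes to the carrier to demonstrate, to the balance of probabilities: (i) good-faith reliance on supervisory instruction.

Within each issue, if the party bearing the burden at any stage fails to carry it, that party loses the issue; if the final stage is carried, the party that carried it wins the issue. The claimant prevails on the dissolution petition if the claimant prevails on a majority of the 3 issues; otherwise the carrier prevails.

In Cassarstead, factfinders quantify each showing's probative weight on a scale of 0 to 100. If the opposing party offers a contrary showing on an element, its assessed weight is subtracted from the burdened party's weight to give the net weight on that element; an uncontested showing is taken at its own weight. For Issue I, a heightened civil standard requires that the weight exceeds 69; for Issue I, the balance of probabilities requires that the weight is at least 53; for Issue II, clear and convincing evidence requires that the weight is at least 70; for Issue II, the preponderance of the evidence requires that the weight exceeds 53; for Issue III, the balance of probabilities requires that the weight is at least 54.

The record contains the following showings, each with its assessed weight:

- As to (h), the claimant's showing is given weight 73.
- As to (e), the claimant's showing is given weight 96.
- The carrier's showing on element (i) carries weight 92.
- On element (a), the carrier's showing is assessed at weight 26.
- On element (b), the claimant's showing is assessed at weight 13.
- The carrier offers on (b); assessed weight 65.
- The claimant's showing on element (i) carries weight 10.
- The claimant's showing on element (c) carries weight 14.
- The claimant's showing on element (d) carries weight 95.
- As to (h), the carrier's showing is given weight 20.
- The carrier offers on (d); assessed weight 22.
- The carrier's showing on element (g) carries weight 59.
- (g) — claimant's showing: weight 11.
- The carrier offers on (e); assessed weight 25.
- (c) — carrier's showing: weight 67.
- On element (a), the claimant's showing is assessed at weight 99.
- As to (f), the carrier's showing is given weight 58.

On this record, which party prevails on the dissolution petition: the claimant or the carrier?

claimant

— Issue I —
At Stage I.1 the claimant must meet a heightened civil standard (weight exceeds 69): on (a) the weight is 99 less the opposing 26 gives net 73, > 69, so (a) meets the standard.
  Stage I.1 is satisfied; the onus moves to the carrier.
At Stage I.2 the carrier must meet the balance of probabilities (weight is at least 53): on (b) the weight is 65 less the opposing 13 gives net 52, < 53, so (b) does not meet the standard; on (c) the weight is 67 less the opposing 14 gives net 53, which does reach 53, so (c) meets the standard.
  Not every element is met, so the carrier fails to carry Stage I.2.
The claimant prevails on this issue.
— Issue II —
Stage II.1 (claimant, clear and convincing evidence, weight is at least 70): (d) net 95−22=73 ≥ 70 — meets; (e) net 96−25=71 ≥ 70 — meets.
  All elements met. The burden passes to the carrier.
Stage II.2 (carrier, the preponderance of the evidence, weight exceeds 53): (f) 58 > 53 — meets; (g) net 59−11=48 ≤ 53 — fails.
  Stage II.2 not carried; the carrier fails its burden.
The claimant prevails on this issue.
— Issue III —
Stage III.1 — burden on claimant; standard: the balance of probabilities (weight is at least 54).
    (h): 73 − 20 = 53 < 54 [not met]
  Not every element is met, so the claimant fails to carry Stage III.1.
The analysis ends at Stage III.1; the carrier prevails on this issue.
Per-issue: Issue I → claimant; Issue II → claimant; Issue III → carrier. The claimant must prevail on a majority of issues; overall, the claimant prevails.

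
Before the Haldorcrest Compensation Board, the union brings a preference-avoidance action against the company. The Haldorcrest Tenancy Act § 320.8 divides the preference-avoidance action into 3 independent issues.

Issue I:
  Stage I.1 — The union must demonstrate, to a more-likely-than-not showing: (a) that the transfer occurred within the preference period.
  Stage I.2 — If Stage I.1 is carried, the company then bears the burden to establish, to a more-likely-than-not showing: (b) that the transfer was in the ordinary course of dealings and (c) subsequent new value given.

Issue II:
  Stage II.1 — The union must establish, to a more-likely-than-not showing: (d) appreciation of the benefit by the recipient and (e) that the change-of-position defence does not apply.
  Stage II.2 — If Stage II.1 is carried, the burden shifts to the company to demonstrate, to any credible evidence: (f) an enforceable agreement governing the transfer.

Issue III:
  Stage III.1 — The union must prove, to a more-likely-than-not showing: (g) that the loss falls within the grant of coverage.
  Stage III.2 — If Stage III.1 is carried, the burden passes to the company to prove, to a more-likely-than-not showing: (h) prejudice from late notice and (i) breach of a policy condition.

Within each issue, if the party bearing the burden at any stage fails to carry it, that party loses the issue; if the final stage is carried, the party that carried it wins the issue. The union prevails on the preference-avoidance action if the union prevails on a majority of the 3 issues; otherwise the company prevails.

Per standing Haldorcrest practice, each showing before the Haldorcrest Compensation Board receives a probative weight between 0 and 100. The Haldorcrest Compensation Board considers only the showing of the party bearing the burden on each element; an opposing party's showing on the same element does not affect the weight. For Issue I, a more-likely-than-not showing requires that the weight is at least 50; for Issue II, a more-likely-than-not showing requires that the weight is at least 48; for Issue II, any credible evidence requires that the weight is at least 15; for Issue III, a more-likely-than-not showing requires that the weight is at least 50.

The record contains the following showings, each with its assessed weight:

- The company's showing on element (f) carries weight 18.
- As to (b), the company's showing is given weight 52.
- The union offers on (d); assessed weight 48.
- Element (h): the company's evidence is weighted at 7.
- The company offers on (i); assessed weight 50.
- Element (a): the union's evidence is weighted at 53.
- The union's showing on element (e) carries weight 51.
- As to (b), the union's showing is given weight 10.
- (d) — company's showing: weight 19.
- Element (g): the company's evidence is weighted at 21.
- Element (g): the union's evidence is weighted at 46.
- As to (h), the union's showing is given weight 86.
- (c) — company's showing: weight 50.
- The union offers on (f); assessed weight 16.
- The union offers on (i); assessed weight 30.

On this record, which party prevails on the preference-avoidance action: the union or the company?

company

— Issue I —
Stage I.1 (union, a more-likely-than-not showing, weight is at least 50): (a) 53 ≥ 50 — meets.
  Stage I.1 carried; the burden shifts to the company.
Stage I.2 (company, a more-likely-than-not showing, weight is at least 50): (b) 52 (union's 10 disregarded) ≥ 50 — meets; (c) 50 ≥ 50 — meets.
  Stage I.2 carried; the final stage is satisfied.
With every stage satisfied, the company prevails on this issue.
— Issue II —
At Stage II.1 the union must meet a more-likely-than-not showing (weight is at least 48): on (d) the weight is 48 (the company's 19 is given no effect), which does reach 48, so (d) meets the standard; on (e) the weight is 51, ≥ 48, so (e) meets the standard.
  Stage II.1 carried; the burden shifts to the company.
At Stage II.2 the company must meet any credible evidence (weight is at least 15): on (f) the weight is 18 (the union's 16 is given no effect), ≥ 15, so (f) meets the standard.
  All elements met at the final stage.
Every stage carried; the company prevails on this issue.
— Issue III —
Stage III.1 (union, a more-likely-than-not showing, weight is at least 50): (g) 46 (company's 21 disregarded) < 50 — fails.
  The union does not carry Stage III.1.
The company prevails on this issue.
Per-issue: Issue I → company; Issue II → company; Issue III → company. The union must prevail on a majority of issues; overall, the company prevails.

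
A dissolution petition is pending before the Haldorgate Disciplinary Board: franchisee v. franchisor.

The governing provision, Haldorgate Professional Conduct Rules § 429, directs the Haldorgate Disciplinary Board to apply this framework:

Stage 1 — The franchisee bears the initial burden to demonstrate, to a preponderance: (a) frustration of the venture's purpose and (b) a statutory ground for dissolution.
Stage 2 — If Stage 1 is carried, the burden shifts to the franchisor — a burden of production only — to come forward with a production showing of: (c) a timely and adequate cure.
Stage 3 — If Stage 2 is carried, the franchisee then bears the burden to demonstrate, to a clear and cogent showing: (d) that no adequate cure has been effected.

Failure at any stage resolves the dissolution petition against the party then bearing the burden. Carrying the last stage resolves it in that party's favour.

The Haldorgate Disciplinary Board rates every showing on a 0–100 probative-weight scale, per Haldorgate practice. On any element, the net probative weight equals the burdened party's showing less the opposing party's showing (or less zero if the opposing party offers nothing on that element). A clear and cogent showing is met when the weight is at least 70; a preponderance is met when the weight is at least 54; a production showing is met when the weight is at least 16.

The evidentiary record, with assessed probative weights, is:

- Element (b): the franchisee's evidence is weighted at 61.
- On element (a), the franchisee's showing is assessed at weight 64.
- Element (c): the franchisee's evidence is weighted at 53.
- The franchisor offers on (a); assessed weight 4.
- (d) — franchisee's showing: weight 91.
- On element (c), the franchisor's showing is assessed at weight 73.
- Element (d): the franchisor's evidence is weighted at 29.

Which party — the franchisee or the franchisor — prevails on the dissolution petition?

At Stage 1 the franchisee must meet a preponderance (weight is at least 54): on (a) the weight is 64 less the opposing 4 gives net 60, which does reach 54, so (a) meets the standard; on (b) the weight is 61, which does reach 54, so (b) meets the standard.
  The franchisee carries Stage 1; the franchisor now bears the burden.
At Stage 2 the franchisor must meet a production showing (weight is at least 16): on (c) the weight is 73 less the opposing 53 gives net 20, ≥ 16, so (c) meets the standard.
  Stage 2 is satisfied; the onus moves to the franchisee.
At Stage 3 the franchisee must meet a clear and cogent showing (weight is at least 70): on (d) the weight is 91 less the opposing 29 gives net 62, which does not reach 70, so (d) does not meet the standard.
  The franchisee does not carry Stage 3.
The franchisor prevails.

franchisor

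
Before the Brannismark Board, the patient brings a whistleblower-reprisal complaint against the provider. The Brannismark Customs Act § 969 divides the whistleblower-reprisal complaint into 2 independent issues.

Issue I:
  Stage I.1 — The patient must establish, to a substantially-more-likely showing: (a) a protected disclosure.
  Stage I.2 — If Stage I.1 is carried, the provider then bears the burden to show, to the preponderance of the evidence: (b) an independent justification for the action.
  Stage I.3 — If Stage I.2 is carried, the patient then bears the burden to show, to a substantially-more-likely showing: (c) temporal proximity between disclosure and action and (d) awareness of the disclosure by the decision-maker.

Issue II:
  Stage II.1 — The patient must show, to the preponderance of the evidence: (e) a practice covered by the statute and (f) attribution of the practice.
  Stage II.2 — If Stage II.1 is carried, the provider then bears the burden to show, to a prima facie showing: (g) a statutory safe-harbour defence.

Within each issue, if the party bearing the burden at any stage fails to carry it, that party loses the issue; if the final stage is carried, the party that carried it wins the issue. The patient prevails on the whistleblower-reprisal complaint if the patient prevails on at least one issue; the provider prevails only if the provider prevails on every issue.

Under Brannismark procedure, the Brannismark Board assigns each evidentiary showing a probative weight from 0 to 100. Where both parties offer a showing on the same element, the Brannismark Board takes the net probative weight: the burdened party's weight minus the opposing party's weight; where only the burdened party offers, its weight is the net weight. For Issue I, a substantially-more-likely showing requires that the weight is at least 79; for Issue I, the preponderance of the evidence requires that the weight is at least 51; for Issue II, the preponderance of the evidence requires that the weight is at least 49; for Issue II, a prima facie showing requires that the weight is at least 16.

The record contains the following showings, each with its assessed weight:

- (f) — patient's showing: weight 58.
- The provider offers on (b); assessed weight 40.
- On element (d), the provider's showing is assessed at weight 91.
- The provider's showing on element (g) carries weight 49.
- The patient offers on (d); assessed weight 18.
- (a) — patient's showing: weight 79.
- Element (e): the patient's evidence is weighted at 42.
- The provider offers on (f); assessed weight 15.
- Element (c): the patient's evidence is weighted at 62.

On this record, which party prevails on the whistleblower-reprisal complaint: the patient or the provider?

— Issue I —
At Stage I.1 the patient must meet a substantially-more-likely showing (weight is at least 79): on (a) the weight is 79, which does reach 79, so (a) meets the standard.
  Stage I.1 carried; the burden shifts to the provider.
At Stage I.2 the provider must meet the preponderance of the evidence (weight is at least 51): on (b) the weight is 40, which does not reach 51, so (b) does not meet the standard.
  The provider does not carry Stage I.2.
The patient prevails on this issue.
— Issue II —
At Stage II.1 the patient must meet the preponderance of the evidence (weight is at least 49): on (e) the weight is 42, which does not reach 49, so (e) does not meet the standard; on (f) the weight is 58 less the opposing 15 gives net 43, < 49, so (f) does not meet the standard.
  Stage II.1 not carried; the patient fails its burden.
The provider prevails on this issue.
Per-issue: Issue I → patient; Issue II → provider. The patient must prevail on at least one issue; overall, the patient prevails.

patient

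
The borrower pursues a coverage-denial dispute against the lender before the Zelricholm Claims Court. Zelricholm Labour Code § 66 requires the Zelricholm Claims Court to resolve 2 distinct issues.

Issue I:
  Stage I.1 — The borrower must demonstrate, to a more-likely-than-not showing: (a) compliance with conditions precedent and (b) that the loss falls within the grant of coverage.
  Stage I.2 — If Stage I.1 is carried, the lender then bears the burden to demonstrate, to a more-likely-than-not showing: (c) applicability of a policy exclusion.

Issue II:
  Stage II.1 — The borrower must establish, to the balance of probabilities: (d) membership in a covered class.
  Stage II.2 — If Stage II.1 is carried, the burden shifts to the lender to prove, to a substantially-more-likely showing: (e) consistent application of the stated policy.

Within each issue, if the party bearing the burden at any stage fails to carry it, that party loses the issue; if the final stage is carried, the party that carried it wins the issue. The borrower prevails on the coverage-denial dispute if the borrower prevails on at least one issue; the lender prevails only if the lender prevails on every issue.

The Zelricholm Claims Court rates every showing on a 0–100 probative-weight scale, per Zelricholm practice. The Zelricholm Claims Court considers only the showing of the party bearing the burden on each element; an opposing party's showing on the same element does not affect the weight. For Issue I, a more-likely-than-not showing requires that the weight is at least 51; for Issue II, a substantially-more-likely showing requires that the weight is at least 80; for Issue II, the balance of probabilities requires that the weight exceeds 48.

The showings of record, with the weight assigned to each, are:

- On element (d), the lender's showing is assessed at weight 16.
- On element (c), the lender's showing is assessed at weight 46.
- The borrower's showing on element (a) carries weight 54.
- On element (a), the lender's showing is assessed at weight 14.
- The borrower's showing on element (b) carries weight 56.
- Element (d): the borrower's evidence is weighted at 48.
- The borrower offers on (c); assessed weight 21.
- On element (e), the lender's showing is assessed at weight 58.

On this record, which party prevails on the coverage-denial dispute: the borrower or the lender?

— Issue I —
Stage I.1 (borrower, a more-likely-than-not showing, weight is at least 51): (a) 54 (lender's 14 disregarded) ≥ 51 — meets; (b) 56 ≥ 51 — meets.
  All elements met. The burden passes to the lender.
Stage I.2 (lender, a more-likely-than-not showing, weight is at least 51): (c) 46 (borrower's 21 disregarded) < 51 — fails.
  Not every element is met, so the lender fails to carry Stage I.2.
The borrower prevails on this issue.
— Issue II —
At Stage II.1 the borrower must meet the balance of probabilities (weight exceeds 48): on (d) the weight is 48 (the lender's 16 is given no effect), ≤ 48, so (d) does not meet the standard.
  Stage II.1 not carried; the borrower fails its burden.
So the lender prevails on this issue.
Per-issue: Issue I → borrower; Issue II → lender. The borrower must prevail on at least one issue; overall, the borrower prevails.

borrower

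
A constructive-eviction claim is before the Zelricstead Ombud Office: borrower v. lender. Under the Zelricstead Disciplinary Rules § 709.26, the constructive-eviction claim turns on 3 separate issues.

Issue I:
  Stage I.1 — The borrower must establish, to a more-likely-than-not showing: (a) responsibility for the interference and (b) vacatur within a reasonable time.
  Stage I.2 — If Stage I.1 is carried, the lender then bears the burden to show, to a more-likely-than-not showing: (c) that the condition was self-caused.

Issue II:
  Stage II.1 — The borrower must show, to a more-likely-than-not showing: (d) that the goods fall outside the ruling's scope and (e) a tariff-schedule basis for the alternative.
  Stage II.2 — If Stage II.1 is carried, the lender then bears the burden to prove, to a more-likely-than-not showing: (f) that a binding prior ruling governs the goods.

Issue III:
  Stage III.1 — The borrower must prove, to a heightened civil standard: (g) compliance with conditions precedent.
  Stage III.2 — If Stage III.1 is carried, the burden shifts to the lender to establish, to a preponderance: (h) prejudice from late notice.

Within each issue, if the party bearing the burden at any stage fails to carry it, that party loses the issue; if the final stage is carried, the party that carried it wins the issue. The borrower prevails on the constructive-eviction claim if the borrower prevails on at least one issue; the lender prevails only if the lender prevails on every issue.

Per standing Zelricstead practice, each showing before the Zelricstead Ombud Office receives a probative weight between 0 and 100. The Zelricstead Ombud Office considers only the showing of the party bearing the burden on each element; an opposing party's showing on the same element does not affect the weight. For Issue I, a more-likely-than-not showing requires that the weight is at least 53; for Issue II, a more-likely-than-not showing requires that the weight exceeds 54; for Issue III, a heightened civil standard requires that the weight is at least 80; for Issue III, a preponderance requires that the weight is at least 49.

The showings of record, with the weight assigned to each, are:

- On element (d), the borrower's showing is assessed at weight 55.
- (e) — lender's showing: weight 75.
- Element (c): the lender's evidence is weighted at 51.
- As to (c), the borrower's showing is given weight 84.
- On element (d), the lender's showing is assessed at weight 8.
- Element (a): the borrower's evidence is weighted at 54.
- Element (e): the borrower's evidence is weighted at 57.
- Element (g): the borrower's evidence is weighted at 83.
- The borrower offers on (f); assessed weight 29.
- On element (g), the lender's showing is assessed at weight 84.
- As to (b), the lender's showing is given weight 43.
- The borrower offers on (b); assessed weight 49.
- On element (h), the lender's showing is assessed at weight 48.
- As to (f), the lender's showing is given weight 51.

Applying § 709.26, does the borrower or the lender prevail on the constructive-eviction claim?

borrower

— Issue I —
Stage I.1 — burden on borrower; standard: a more-likely-than-not showing (weight is at least 53).
    (a): 54 ≥ 53 [met]
    (b): 49 (lender's 43 disregarded) < 53 [not met]
  The borrower does not carry Stage I.1.
So the lender prevails on this issue.
— Issue II —
Stage II.1 — burden on borrower; standard: a more-likely-than-not showing (weight exceeds 54).
    (d): 55 (lender's 8 disregarded) > 54 [met]
    (e): 57 (lender's 75 disregarded) > 54 [met]
  Stage II.1 carried; the burden shifts to the lender.
Stage II.2 — burden on lender; standard: a more-likely-than-not showing (weight exceeds 54).
    (f): 51 (borrower's 29 disregarded) ≤ 54 [not met]
  Stage II.2 not carried; the lender fails its burden.
So the borrower prevails on this issue.
— Issue III —
At Stage III.1 the borrower must meet a heightened civil standard (weight is at least 80): on (g) the weight is 83 (the lender's 84 is given no effect), ≥ 80, so (g) meets the standard.
  The borrower carries Stage III.1; the lender now bears the burden.
At Stage III.2 the lender must meet a preponderance (weight is at least 49): on (h) the weight is 48, < 49, so (h) does not meet the standard.
  Not every element is met, so the lender fails to carry Stage III.2.
The analysis ends at Stage III.2; the borrower prevails on this issue.
Per-issue: Issue I → lender; Issue II → borrower; Issue III → borrower. The borrower must prevail on at least one issue; overall, the borrower prevails.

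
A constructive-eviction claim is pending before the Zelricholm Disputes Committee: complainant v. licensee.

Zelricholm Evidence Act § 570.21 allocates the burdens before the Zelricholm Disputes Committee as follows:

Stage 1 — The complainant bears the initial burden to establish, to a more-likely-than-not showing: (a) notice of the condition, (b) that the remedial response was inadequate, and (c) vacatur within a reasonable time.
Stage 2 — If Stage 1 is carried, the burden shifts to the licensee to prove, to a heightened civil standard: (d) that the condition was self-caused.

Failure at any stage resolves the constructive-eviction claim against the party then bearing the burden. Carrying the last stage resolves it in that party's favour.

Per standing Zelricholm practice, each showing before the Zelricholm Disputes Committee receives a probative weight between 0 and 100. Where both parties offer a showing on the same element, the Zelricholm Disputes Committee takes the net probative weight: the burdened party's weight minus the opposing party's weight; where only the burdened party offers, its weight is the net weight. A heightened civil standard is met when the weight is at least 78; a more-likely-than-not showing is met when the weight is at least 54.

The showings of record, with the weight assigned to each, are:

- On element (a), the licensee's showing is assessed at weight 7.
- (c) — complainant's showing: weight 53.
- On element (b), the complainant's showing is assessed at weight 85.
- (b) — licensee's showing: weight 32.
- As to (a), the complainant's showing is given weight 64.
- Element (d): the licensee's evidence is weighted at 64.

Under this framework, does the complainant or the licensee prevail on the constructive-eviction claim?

licensee

At Stage 1 the complainant must meet a more-likely-than-not showing (weight is at least 54): on (a) the weight is 64 less the opposing 7 gives net 57, which does reach 54, so (a) meets the standard; on (b) the weight is 85 less the opposing 32 gives net 53, < 54, so (b) does not meet the standard; on (c) the weight is 53, which does not reach 54, so (c) does not meet the standard.
  The complainant does not carry Stage 1.
The licensee prevails.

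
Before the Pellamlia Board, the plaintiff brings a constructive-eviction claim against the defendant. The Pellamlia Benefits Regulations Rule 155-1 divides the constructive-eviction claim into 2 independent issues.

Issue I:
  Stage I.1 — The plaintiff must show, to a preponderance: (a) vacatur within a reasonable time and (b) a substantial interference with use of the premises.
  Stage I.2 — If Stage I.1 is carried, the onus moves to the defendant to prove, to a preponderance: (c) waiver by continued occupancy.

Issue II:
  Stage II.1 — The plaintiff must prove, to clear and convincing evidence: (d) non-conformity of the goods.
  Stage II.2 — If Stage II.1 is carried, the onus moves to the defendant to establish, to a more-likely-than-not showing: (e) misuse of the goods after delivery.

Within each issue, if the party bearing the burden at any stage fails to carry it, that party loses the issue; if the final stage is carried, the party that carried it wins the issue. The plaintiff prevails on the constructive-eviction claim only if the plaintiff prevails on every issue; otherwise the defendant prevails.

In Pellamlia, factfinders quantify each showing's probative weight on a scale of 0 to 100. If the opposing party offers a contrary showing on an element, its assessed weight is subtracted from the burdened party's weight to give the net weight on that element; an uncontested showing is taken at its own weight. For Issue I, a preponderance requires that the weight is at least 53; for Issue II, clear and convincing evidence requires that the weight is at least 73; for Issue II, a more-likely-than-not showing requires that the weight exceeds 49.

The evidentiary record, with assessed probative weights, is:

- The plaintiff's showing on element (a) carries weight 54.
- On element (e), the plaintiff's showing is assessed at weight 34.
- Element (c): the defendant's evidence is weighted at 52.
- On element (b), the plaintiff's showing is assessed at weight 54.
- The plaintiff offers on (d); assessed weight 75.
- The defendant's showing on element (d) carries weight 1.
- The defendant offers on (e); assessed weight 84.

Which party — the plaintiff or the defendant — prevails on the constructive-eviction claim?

— Issue I —
At Stage I.1 the plaintiff must meet a preponderance (weight is at least 53): on (a) the weight is 54, ≥ 53, so (a) meets the standard; on (b) the weight is 54, ≥ 53, so (b) meets the standard.
  Stage I.1 is satisfied; the onus moves to the defendant.
At Stage I.2 the defendant must meet a preponderance (weight is at least 53): on (c) the weight is 52, < 53, so (c) does not meet the standard.
  The defendant does not carry Stage I.2.
So the plaintiff prevails on this issue.
— Issue II —
At Stage II.1 the plaintiff must meet clear and convincing evidence (weight is at least 73): on (d) the weight is 75 less the opposing 1 gives net 74, ≥ 73, so (d) meets the standard.
  Stage II.1 is satisfied; the onus moves to the defendant.
At Stage II.2 the defendant must meet a more-likely-than-not showing (weight exceeds 49): on (e) the weight is 84 less the opposing 34 gives net 50, which does exceed 49, so (e) meets the standard.
  All elements met at the final stage.
Every stage carried; the defendant prevails on this issue.
Per-issue: Issue I → plaintiff; Issue II → defendant. The plaintiff must prevail on every issue; overall, the defendant prevails.

defendant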